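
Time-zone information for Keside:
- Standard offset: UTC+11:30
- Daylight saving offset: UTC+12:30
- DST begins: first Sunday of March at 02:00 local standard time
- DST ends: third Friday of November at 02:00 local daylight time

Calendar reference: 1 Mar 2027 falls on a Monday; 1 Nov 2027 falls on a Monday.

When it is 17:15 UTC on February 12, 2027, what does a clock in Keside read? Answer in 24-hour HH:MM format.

04:45

1 March 2027 is a Monday, so the first Sunday is March 7.
1 November 2027 is a Monday, so the first Friday is November 5 and the third is November 19.
At the standard offset (UTC+11:30), 17:15 UTC + 11h30m = 04:45 Keside standard time (rolling into the next day, 13 February 2027).
Daylight saving runs 7 March – 19 November; the standard-time date in Keside, February 13, 2027, is outside that window, so Keside is on standard time at UTC+11:30.
17:15 UTC + 11h30m = 04:45 local (rolling into the next day, 13 February 2027).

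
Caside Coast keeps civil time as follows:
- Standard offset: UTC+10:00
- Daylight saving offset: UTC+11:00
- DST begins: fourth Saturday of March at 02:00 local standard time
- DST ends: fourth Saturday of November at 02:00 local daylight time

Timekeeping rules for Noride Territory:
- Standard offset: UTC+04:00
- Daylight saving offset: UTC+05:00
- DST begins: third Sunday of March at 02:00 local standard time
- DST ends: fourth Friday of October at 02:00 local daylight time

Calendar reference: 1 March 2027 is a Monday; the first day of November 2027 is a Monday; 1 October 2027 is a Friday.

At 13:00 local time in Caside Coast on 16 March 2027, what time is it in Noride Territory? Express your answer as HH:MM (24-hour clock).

1 March 2027 is a Monday, so the first Saturday is March 6 and the fourth is March 27.
1 November 2027 is a Monday, so the first Saturday is November 6 and the fourth is November 27.
16 March 2027 does not fall between 27 March and 27 November, so daylight saving is not in effect and Caside Coast is at UTC+10:00.
13:00 Caside Coast − 10h = 03:00 UTC.
1 March 2027 is a Monday, so the first Sunday is March 7 and the third is March 21.
1 October 2027 is a Friday, so the first Friday is October 1 and the fourth is October 22.
At the standard offset (UTC+04:00), 03:00 UTC + 4h = 07:00 Noride Territory standard time.
Daylight saving runs 21 March – 22 October; the standard-time date in Noride Territory, 16 March 2027, is outside that window, so Noride Territory is on standard time at UTC+04:00.
03:00 UTC + 4h = 07:00 Noride Territory.

07:00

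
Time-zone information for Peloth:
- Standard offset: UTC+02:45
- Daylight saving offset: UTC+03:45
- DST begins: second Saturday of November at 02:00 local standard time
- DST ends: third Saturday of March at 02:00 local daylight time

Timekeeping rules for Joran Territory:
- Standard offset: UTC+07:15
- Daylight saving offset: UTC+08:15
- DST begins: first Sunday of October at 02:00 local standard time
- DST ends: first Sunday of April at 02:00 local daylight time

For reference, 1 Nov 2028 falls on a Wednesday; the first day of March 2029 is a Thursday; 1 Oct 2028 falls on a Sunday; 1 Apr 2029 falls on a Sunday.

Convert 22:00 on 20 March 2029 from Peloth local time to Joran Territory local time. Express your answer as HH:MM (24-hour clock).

03:30

1 November 2028 is a Wednesday, so the first Saturday is November 4 and the second is November 11.
1 March 2029 is a Thursday, so the first Saturday is March 3 and the third is March 17.
Daylight saving runs 11 November 2028 – 17 March 2029; 20 March 2029 is outside that window, so Peloth is on standard time at UTC+02:45.
22:00 Peloth − 2h45m = 19:15 UTC.
1 October 2028 is a Sunday, so the first Sunday is October 1.
1 April 2029 is a Sunday, so the first Sunday is April 1.
At the standard offset (UTC+07:15), 19:15 UTC + 7h15m = 02:30 Joran Territory standard time (rolling into the next day, 21 March 2029).
The standard-time date in Joran Territory, 21 March 2029, falls between 1 October 2028 and 1 April 2029, so daylight saving is in effect and Joran Territory is at UTC+08:15.
19:15 UTC + 8h15m = 03:30 Joran Territory (rolling into the next day, 21 March 2029).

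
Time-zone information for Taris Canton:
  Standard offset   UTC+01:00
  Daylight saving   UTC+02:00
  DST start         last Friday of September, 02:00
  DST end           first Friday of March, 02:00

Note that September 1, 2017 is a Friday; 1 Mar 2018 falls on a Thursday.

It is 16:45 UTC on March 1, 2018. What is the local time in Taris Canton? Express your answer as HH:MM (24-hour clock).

18:45

1 September 2017 is a Friday, so Fridays fall on 1, 8, 15, 22, 29; the last is September 29.
1 March 2018 is a Thursday, so the first Friday is March 2.
At the standard offset (UTC+01:00), 16:45 UTC + 1h = 17:45 Taris Canton standard time.
The standard-time date in Taris Canton, March 1, 2018, falls between 29 September 2017 and 2 March 2018, so daylight saving is in effect and Taris Canton is at UTC+02:00.
16:45 UTC + 2h = 18:45 local.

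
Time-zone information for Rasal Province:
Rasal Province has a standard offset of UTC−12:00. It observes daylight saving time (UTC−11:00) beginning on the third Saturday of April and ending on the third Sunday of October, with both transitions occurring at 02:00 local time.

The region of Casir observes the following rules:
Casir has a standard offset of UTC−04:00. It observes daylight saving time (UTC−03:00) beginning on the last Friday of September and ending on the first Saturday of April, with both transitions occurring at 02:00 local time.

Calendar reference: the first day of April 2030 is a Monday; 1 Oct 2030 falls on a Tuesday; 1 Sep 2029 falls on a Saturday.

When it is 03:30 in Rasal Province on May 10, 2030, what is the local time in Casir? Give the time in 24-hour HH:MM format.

1 April 2030 is a Monday, so the first Saturday is April 6 and the third is April 20.
1 October 2030 is a Tuesday, so the first Sunday is October 6 and the third is October 20.
Daylight saving runs 20 April – 20 October; May 10, 2030 is inside that window, so Rasal Province is at UTC−11:00.
03:30 Rasal Province + 11h = 14:30 UTC.
1 September 2029 is a Saturday, so Fridays fall on 7, 14, 21, 28; the last is September 28.
1 April 2030 is a Monday, so the first Saturday is April 6.
At the standard offset (UTC−04:00), 14:30 UTC − 4h = 10:30 Casir standard time.
Daylight saving runs 28 September 2029 – 6 April 2030; the standard-time date in Casir, May 10, 2030, is outside that window, so Casir is on standard time at UTC−04:00.
14:30 UTC − 4h = 10:30 Casir.

10:30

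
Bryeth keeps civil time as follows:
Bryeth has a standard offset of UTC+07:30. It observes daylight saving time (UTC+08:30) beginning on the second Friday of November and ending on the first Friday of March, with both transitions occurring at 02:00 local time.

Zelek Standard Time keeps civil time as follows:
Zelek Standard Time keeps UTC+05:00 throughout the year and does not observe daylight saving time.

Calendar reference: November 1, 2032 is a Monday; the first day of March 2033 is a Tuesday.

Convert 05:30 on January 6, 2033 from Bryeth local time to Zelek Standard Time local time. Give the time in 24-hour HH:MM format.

1 November 2032 is a Monday, so the first Friday is November 5 and the second is November 12.
1 March 2033 is a Tuesday, so the first Friday is March 4.
Daylight saving runs 12 November 2032 – 4 March 2033; January 6, 2033 is inside that window, so Bryeth is at UTC+08:30.
05:30 Bryeth − 8h30m = 21:00 UTC (rolling into the previous day, 5 January 2033).
Zelek Standard Time has no daylight saving, so its offset is UTC+05:00 year-round.
21:00 UTC + 5h = 02:00 Zelek Standard Time (rolling into the next day, 6 January 2033).

02:00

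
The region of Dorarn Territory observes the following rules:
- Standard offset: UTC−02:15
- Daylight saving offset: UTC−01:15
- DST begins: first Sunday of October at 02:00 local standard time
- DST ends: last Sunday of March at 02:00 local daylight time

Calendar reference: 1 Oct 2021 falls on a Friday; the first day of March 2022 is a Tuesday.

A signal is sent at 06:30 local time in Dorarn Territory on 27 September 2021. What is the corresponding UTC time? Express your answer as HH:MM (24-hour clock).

08:45

1 October 2021 is a Friday, so the first Sunday is October 3.
1 March 2022 is a Tuesday, so Sundays fall on 6, 13, 20, 27; the last is March 27.
27 September 2021 does not fall between 3 October 2021 and 27 March 2022, so daylight saving is not in effect and Dorarn Territory is at UTC−02:15.
06:30 local + 2h15m = 08:45 UTC.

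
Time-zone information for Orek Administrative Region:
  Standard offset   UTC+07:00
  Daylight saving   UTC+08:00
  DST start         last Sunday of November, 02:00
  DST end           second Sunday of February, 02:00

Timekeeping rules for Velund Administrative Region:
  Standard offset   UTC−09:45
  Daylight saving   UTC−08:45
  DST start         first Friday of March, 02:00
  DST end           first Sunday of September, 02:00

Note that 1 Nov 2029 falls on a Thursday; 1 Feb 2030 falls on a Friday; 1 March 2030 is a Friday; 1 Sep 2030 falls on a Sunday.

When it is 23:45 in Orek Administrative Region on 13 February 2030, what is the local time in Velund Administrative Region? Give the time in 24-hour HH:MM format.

07:00

1 November 2029 is a Thursday, so Sundays fall on 4, 11, 18, 25; the last is November 25.
1 February 2030 is a Friday, so the first Sunday is February 3 and the second is February 10.
Daylight saving runs 25 November 2029 – 10 February 2030; 13 February 2030 is outside that window, so Orek Administrative Region is on standard time at UTC+07:00.
23:45 Orek Administrative Region − 7h = 16:45 UTC.
1 March 2030 is a Friday, so the first Friday is March 1.
1 September 2030 is a Sunday, so the first Sunday is September 1.
At the standard offset (UTC−09:45), 16:45 UTC − 9h45m = 07:00 Velund Administrative Region standard time.
Daylight saving runs 1 March – 1 September; the standard-time date in Velund Administrative Region, 13 February 2030, is outside that window, so Velund Administrative Region is on standard time at UTC−09:45.
16:45 UTC − 9h45m = 07:00 Velund Administrative Region.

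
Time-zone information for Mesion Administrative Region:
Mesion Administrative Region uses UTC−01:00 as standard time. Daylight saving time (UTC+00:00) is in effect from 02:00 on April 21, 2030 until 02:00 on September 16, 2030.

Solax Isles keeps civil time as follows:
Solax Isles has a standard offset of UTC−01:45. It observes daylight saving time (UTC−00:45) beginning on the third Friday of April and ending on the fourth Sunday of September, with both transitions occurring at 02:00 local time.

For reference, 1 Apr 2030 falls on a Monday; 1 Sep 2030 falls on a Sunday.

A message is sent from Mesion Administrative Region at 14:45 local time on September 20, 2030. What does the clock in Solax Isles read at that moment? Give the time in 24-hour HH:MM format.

September 20, 2030 is outside the daylight-saving period (21 April – 16 September), so Mesion Administrative Region is on standard time, UTC−01:00.
14:45 Mesion Administrative Region + 1h = 15:45 UTC.
1 April 2030 is a Monday, so the first Friday is April 5 and the third is April 19.
1 September 2030 is a Sunday, so the first Sunday is September 1 and the fourth is September 22.
At the standard offset (UTC−01:45), 15:45 UTC − 1h45m = 14:00 Solax Isles standard time.
The standard-time date in Solax Isles, September 20, 2030, falls between 19 April and 22 September, so daylight saving is in effect and Solax Isles is at UTC−00:45.
15:45 UTC − 0h45m = 15:00 Solax Isles.

15:00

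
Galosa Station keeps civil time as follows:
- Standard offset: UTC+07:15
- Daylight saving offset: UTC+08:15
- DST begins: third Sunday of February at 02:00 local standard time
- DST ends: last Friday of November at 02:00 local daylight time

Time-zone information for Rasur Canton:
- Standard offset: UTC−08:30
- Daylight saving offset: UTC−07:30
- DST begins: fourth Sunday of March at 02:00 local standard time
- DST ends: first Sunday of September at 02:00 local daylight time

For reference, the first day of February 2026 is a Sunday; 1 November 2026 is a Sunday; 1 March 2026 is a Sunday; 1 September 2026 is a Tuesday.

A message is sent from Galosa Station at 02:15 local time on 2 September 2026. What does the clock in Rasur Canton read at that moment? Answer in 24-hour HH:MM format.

10:30

1 February 2026 is a Sunday, so the first Sunday is February 1 and the third is February 15.
1 November 2026 is a Sunday, so Fridays fall on 6, 13, 20, 27; the last is November 27.
Daylight saving runs 15 February – 27 November; 2 September 2026 is inside that window, so Galosa Station is at UTC+08:15.
02:15 Galosa Station − 8h15m = 18:00 UTC (rolling into the previous day, 1 September 2026).
1 March 2026 is a Sunday, so the first Sunday is March 1 and the fourth is March 22.
1 September 2026 is a Tuesday, so the first Sunday is September 6.
At the standard offset (UTC−08:30), 18:00 UTC − 8h30m = 09:30 Rasur Canton standard time.
The standard-time date in Rasur Canton, 1 September 2026, falls between 22 March and 6 September, so daylight saving is in effect and Rasur Canton is at UTC−07:30.
18:00 UTC − 7h30m = 10:30 Rasur Canton.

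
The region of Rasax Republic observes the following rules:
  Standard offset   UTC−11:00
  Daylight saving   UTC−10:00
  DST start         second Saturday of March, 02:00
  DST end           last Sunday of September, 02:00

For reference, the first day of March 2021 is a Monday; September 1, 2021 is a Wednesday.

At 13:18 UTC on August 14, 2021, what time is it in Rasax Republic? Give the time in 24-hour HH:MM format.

03:18

1 March 2021 is a Monday, so the first Saturday is March 6 and the second is March 13.
1 September 2021 is a Wednesday, so Sundays fall on 5, 12, 19, 26; the last is September 26.
At the standard offset (UTC−11:00), 13:18 UTC − 11h = 02:18 Rasax Republic standard time.
The standard-time date in Rasax Republic, August 14, 2021, lies within the daylight-saving period (13 March – 26 September), so Rasax Republic is on daylight time, UTC−10:00.
13:18 UTC − 10h = 03:18 local.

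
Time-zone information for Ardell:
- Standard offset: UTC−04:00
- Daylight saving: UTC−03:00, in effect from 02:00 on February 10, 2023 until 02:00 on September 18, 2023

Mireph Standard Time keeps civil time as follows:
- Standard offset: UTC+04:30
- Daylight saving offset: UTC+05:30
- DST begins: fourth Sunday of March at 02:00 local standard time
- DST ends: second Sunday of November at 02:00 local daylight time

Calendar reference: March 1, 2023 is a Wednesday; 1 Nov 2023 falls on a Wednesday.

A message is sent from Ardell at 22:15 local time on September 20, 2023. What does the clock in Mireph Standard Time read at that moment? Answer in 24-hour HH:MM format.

07:45

September 20, 2023 does not fall between 10 February and 18 September, so daylight saving is not in effect and Ardell is at UTC−04:00.
22:15 Ardell + 4h = 02:15 UTC (rolling into the next day, 21 September 2023).
1 March 2023 is a Wednesday, so the first Sunday is March 5 and the fourth is March 26.
1 November 2023 is a Wednesday, so the first Sunday is November 5 and the second is November 12.
At the standard offset (UTC+04:30), 02:15 UTC + 4h30m = 06:45 Mireph Standard Time standard time.
Daylight saving runs 26 March – 12 November; the standard-time date in Mireph Standard Time, September 21, 2023, is inside that window, so Mireph Standard Time is at UTC+05:30.
02:15 UTC + 5h30m = 07:45 Mireph Standard Time.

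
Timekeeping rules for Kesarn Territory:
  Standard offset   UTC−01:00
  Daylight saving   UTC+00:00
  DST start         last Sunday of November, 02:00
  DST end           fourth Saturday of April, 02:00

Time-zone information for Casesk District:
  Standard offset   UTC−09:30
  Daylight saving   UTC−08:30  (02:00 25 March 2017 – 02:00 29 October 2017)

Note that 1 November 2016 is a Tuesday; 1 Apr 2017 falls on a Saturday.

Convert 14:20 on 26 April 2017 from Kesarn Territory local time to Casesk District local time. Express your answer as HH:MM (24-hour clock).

06:50

1 November 2016 is a Tuesday, so Sundays fall on 6, 13, 20, 27; the last is November 27.
1 April 2017 is a Saturday, so the first Saturday is April 1 and the fourth is April 22.
26 April 2017 does not fall between 27 November 2016 and 22 April 2017, so daylight saving is not in effect and Kesarn Territory is at UTC−01:00.
14:20 Kesarn Territory + 1h = 15:20 UTC.
At the standard offset (UTC−09:30), 15:20 UTC − 9h30m = 05:50 Casesk District standard time.
Daylight saving runs 25 March – 29 October; the standard-time date in Casesk District, 26 April 2017, is inside that window, so Casesk District is at UTC−08:30.
15:20 UTC − 8h30m = 06:50 Casesk District.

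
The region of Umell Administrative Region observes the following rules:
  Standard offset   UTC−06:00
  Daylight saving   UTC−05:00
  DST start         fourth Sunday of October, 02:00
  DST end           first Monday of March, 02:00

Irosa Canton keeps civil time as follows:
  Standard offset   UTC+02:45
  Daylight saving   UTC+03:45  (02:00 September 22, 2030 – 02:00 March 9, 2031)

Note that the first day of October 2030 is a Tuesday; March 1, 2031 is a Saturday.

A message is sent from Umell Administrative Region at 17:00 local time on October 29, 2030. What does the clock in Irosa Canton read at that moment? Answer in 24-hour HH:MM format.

1 October 2030 is a Tuesday, so the first Sunday is October 6 and the fourth is October 27.
1 March 2031 is a Saturday, so the first Monday is March 3.
October 29, 2030 lies within the daylight-saving period (27 October 2030 – 3 March 2031), so Umell Administrative Region is on daylight time, UTC−05:00.
17:00 Umell Administrative Region + 5h = 22:00 UTC.
At the standard offset (UTC+02:45), 22:00 UTC + 2h45m = 00:45 Irosa Canton standard time (rolling into the next day, 30 October 2030).
The standard-time date in Irosa Canton, October 30, 2030, lies within the daylight-saving period (22 September 2030 – 9 March 2031), so Irosa Canton is on daylight time, UTC+03:45.
22:00 UTC + 3h45m = 01:45 Irosa Canton (rolling into the next day, 30 October 2030).

01:45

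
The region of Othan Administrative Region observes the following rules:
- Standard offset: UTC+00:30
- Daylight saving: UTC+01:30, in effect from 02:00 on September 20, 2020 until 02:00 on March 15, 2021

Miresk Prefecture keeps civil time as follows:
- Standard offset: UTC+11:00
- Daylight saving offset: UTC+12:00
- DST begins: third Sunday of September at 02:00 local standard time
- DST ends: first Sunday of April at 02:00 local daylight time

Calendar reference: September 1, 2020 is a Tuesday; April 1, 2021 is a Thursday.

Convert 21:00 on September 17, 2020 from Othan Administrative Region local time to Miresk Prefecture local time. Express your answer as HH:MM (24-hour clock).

07:30

September 17, 2020 does not fall between 20 September 2020 and 15 March 2021, so daylight saving is not in effect and Othan Administrative Region is at UTC+00:30.
21:00 Othan Administrative Region − 0h30m = 20:30 UTC.
1 September 2020 is a Tuesday, so the first Sunday is September 6 and the third is September 20.
1 April 2021 is a Thursday, so the first Sunday is April 4.
At the standard offset (UTC+11:00), 20:30 UTC + 11h = 07:30 Miresk Prefecture standard time (rolling into the next day, 18 September 2020).
The standard-time date in Miresk Prefecture, September 18, 2020, does not fall between 20 September 2020 and 4 April 2021, so daylight saving is not in effect and Miresk Prefecture is at UTC+11:00.
20:30 UTC + 11h = 07:30 Miresk Prefecture (rolling into the next day, 18 September 2020).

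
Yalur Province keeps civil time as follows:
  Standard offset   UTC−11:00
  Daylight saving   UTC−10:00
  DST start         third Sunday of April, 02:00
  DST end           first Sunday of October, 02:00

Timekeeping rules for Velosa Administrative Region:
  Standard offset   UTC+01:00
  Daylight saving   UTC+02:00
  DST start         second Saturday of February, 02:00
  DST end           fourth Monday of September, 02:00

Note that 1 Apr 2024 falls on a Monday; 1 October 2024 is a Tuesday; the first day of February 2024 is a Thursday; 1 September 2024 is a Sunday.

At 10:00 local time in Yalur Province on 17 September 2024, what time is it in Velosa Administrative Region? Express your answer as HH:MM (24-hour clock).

22:00

1 April 2024 is a Monday, so the first Sunday is April 7 and the third is April 21.
1 October 2024 is a Tuesday, so the first Sunday is October 6.
17 September 2024 falls between 21 April and 6 October, so daylight saving is in effect and Yalur Province is at UTC−10:00.
10:00 Yalur Province + 10h = 20:00 UTC.
1 February 2024 is a Thursday, so the first Saturday is February 3 and the second is February 10.
1 September 2024 is a Sunday, so the first Monday is September 2 and the fourth is September 23.
At the standard offset (UTC+01:00), 20:00 UTC + 1h = 21:00 Velosa Administrative Region standard time.
The standard-time date in Velosa Administrative Region, 17 September 2024, lies within the daylight-saving period (10 February – 23 September), so Velosa Administrative Region is on daylight time, UTC+02:00.
20:00 UTC + 2h = 22:00 Velosa Administrative Region.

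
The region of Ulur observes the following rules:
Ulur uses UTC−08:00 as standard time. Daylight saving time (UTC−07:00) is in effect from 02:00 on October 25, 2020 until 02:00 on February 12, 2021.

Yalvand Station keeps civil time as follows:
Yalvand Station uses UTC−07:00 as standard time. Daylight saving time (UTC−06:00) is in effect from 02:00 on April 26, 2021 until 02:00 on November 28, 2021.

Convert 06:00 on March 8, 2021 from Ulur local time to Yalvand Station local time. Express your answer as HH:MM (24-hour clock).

Daylight saving runs 25 October 2020 – 12 February 2021; March 8, 2021 is outside that window, so Ulur is on standard time at UTC−08:00.
06:00 Ulur + 8h = 14:00 UTC.
At the standard offset (UTC−07:00), 14:00 UTC − 7h = 07:00 Yalvand Station standard time.
The standard-time date in Yalvand Station, March 8, 2021, is outside the daylight-saving period (26 April – 28 November), so Yalvand Station is on standard time, UTC−07:00.
14:00 UTC − 7h = 07:00 Yalvand Station.

07:00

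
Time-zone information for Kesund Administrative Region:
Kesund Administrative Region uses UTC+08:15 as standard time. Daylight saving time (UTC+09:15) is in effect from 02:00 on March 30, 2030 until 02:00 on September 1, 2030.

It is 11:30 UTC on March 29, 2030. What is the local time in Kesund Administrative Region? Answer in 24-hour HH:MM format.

At the standard offset (UTC+08:15), 11:30 UTC + 8h15m = 19:45 Kesund Administrative Region standard time.
Daylight saving runs 30 March – 1 September; the standard-time date in Kesund Administrative Region, March 29, 2030, is outside that window, so Kesund Administrative Region is on standard time at UTC+08:15.
11:30 UTC + 8h15m = 19:45 local.

19:45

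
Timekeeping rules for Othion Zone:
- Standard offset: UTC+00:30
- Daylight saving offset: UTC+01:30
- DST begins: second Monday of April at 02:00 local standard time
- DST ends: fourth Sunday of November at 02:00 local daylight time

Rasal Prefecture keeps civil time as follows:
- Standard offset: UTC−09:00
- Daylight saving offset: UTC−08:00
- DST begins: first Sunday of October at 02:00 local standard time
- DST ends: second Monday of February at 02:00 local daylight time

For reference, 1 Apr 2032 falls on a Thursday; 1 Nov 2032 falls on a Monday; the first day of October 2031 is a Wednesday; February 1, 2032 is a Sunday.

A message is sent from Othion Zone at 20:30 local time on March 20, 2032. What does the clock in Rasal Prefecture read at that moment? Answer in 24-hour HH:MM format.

1 April 2032 is a Thursday, so the first Monday is April 5 and the second is April 12.
1 November 2032 is a Monday, so the first Sunday is November 7 and the fourth is November 28.
March 20, 2032 is outside the daylight-saving period (12 April – 28 November), so Othion Zone is on standard time, UTC+00:30.
20:30 Othion Zone − 0h30m = 20:00 UTC.
1 October 2031 is a Wednesday, so the first Sunday is October 5.
1 February 2032 is a Sunday, so the first Monday is February 2 and the second is February 9.
At the standard offset (UTC−09:00), 20:00 UTC − 9h = 11:00 Rasal Prefecture standard time.
The standard-time date in Rasal Prefecture, March 20, 2032, is outside the daylight-saving period (5 October 2031 – 9 February 2032), so Rasal Prefecture is on standard time, UTC−09:00.
20:00 UTC − 9h = 11:00 Rasal Prefecture.

11:00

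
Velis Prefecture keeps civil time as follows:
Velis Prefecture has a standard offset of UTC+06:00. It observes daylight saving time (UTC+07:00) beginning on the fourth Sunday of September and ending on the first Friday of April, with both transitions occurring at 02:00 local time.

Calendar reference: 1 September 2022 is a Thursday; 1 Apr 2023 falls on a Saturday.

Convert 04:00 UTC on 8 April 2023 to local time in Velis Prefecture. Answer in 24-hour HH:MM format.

10:00

1 September 2022 is a Thursday, so the first Sunday is September 4 and the fourth is September 25.
1 April 2023 is a Saturday, so the first Friday is April 7.
At the standard offset (UTC+06:00), 04:00 UTC + 6h = 10:00 Velis Prefecture standard time.
Daylight saving runs 25 September 2022 – 7 April 2023; the standard-time date in Velis Prefecture, 8 April 2023, is outside that window, so Velis Prefecture is on standard time at UTC+06:00.
04:00 UTC + 6h = 10:00 local.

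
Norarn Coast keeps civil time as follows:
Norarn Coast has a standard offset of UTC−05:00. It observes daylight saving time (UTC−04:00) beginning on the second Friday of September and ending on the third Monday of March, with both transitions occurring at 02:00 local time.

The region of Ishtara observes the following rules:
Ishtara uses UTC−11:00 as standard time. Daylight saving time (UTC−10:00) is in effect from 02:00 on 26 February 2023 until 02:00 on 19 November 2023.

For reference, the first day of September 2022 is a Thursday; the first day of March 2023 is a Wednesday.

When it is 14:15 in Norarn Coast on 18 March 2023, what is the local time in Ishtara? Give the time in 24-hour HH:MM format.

08:15

1 September 2022 is a Thursday, so the first Friday is September 2 and the second is September 9.
1 March 2023 is a Wednesday, so the first Monday is March 6 and the third is March 20.
Daylight saving runs 9 September 2022 – 20 March 2023; 18 March 2023 is inside that window, so Norarn Coast is at UTC−04:00.
14:15 Norarn Coast + 4h = 18:15 UTC.
At the standard offset (UTC−11:00), 18:15 UTC − 11h = 07:15 Ishtara standard time.
Daylight saving runs 26 February – 19 November; the standard-time date in Ishtara, 18 March 2023, is inside that window, so Ishtara is at UTC−10:00.
18:15 UTC − 10h = 08:15 Ishtara.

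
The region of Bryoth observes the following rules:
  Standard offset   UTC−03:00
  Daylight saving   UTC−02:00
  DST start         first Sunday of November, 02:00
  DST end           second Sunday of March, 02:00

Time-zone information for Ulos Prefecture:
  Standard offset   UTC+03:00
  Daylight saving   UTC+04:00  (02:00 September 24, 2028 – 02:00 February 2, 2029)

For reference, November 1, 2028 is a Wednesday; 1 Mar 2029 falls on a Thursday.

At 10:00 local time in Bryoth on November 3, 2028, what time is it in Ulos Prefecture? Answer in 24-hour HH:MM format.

1 November 2028 is a Wednesday, so the first Sunday is November 5.
1 March 2029 is a Thursday, so the first Sunday is March 4 and the second is March 11.
November 3, 2028 is outside the daylight-saving period (5 November 2028 – 11 March 2029), so Bryoth is on standard time, UTC−03:00.
10:00 Bryoth + 3h = 13:00 UTC.
At the standard offset (UTC+03:00), 13:00 UTC + 3h = 16:00 Ulos Prefecture standard time.
The standard-time date in Ulos Prefecture, November 3, 2028, falls between 24 September 2028 and 2 February 2029, so daylight saving is in effect and Ulos Prefecture is at UTC+04:00.
13:00 UTC + 4h = 17:00 Ulos Prefecture.

17:00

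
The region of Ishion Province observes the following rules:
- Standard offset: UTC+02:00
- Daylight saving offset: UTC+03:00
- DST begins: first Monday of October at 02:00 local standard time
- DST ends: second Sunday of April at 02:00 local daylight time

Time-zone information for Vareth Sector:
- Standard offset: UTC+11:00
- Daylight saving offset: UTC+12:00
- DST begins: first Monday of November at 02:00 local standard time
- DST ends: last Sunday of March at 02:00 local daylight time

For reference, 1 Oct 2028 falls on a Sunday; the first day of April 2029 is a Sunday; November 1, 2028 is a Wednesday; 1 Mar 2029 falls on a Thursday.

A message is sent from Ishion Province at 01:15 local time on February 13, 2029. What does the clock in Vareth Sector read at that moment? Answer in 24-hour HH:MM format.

1 October 2028 is a Sunday, so the first Monday is October 2.
1 April 2029 is a Sunday, so the first Sunday is April 1 and the second is April 8.
February 13, 2029 lies within the daylight-saving period (2 October 2028 – 8 April 2029), so Ishion Province is on daylight time, UTC+03:00.
01:15 Ishion Province − 3h = 22:15 UTC (rolling into the previous day, 12 February 2029).
1 November 2028 is a Wednesday, so the first Monday is November 6.
1 March 2029 is a Thursday, so Sundays fall on 4, 11, 18, 25; the last is March 25.
At the standard offset (UTC+11:00), 22:15 UTC + 11h = 09:15 Vareth Sector standard time (rolling into the next day, 13 February 2029).
The standard-time date in Vareth Sector, February 13, 2029, lies within the daylight-saving period (6 November 2028 – 25 March 2029), so Vareth Sector is on daylight time, UTC+12:00.
22:15 UTC + 12h = 10:15 Vareth Sector (rolling into the next day, 13 February 2029).

10:15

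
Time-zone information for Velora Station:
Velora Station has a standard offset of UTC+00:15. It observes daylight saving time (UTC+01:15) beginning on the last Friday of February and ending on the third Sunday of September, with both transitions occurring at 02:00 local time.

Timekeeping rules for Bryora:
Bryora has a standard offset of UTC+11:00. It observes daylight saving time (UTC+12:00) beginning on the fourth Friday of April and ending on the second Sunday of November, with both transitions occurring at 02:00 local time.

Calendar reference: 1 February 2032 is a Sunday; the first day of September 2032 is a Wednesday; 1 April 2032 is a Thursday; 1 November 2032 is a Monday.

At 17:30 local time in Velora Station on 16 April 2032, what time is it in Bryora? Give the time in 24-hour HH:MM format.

1 February 2032 is a Sunday, so Fridays fall on 6, 13, 20, 27; the last is February 27.
1 September 2032 is a Wednesday, so the first Sunday is September 5 and the third is September 19.
16 April 2032 lies within the daylight-saving period (27 February – 19 September), so Velora Station is on daylight time, UTC+01:15.
17:30 Velora Station − 1h15m = 16:15 UTC.
1 April 2032 is a Thursday, so the first Friday is April 2 and the fourth is April 23.
1 November 2032 is a Monday, so the first Sunday is November 7 and the second is November 14.
At the standard offset (UTC+11:00), 16:15 UTC + 11h = 03:15 Bryora standard time (rolling into the next day, 17 April 2032).
Daylight saving runs 23 April – 14 November; the standard-time date in Bryora, 17 April 2032, is outside that window, so Bryora is on standard time at UTC+11:00.
16:15 UTC + 11h = 03:15 Bryora (rolling into the next day, 17 April 2032).

03:15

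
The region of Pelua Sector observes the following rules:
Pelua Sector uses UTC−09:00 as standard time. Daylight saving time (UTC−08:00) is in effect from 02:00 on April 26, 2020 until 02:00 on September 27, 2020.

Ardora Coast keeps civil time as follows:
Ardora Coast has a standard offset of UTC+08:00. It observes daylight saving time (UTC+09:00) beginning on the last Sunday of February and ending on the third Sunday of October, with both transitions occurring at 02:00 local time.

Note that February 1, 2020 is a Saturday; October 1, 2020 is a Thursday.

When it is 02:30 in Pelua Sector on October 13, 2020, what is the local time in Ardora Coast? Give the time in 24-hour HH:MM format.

Daylight saving runs 26 April – 27 September; October 13, 2020 is outside that window, so Pelua Sector is on standard time at UTC−09:00.
02:30 Pelua Sector + 9h = 11:30 UTC.
1 February 2020 is a Saturday, so Sundays fall on 2, 9, 16, 23; the last is February 23.
1 October 2020 is a Thursday, so the first Sunday is October 4 and the third is October 18.
At the standard offset (UTC+08:00), 11:30 UTC + 8h = 19:30 Ardora Coast standard time.
The standard-time date in Ardora Coast, October 13, 2020, lies within the daylight-saving period (23 February – 18 October), so Ardora Coast is on daylight time, UTC+09:00.
11:30 UTC + 9h = 20:30 Ardora Coast.

20:30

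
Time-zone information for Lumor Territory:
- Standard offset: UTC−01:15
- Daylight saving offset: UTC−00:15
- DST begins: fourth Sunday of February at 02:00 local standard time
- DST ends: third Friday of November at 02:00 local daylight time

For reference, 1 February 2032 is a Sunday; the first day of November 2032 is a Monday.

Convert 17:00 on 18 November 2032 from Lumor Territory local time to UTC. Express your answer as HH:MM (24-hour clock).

1 February 2032 is a Sunday, so the first Sunday is February 1 and the fourth is February 22.
1 November 2032 is a Monday, so the first Friday is November 5 and the third is November 19.
18 November 2032 falls between 22 February and 19 November, so daylight saving is in effect and Lumor Territory is at UTC−00:15.
17:00 local + 0h15m = 17:15 UTC.

17:15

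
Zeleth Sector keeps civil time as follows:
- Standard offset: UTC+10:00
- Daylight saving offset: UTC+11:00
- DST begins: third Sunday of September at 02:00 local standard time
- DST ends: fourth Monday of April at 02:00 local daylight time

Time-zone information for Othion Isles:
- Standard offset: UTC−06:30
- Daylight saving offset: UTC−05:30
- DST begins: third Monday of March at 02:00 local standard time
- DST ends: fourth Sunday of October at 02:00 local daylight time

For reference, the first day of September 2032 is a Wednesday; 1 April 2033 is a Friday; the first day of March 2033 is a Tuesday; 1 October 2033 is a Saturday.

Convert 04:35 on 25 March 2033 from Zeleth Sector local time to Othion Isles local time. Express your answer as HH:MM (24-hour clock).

1 September 2032 is a Wednesday, so the first Sunday is September 5 and the third is September 19.
1 April 2033 is a Friday, so the first Monday is April 4 and the fourth is April 25.
25 March 2033 lies within the daylight-saving period (19 September 2032 – 25 April 2033), so Zeleth Sector is on daylight time, UTC+11:00.
04:35 Zeleth Sector − 11h = 17:35 UTC (rolling into the previous day, 24 March 2033).
1 March 2033 is a Tuesday, so the first Monday is March 7 and the third is March 21.
1 October 2033 is a Saturday, so the first Sunday is October 2 and the fourth is October 23.
At the standard offset (UTC−06:30), 17:35 UTC − 6h30m = 11:05 Othion Isles standard time.
The standard-time date in Othion Isles, 24 March 2033, falls between 21 March and 23 October, so daylight saving is in effect and Othion Isles is at UTC−05:30.
17:35 UTC − 5h30m = 12:05 Othion Isles.

12:05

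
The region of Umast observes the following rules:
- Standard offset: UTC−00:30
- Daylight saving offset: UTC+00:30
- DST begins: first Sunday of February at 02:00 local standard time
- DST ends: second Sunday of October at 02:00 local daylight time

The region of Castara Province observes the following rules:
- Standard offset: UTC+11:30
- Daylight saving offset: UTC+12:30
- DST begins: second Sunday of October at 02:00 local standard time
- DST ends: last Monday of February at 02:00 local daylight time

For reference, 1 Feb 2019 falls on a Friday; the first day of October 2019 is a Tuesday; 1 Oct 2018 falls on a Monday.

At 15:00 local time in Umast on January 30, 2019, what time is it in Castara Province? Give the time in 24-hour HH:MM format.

04:00

1 February 2019 is a Friday, so the first Sunday is February 3.
1 October 2019 is a Tuesday, so the first Sunday is October 6 and the second is October 13.
January 30, 2019 is outside the daylight-saving period (3 February – 13 October), so Umast is on standard time, UTC−00:30.
15:00 Umast + 0h30m = 15:30 UTC.
1 October 2018 is a Monday, so the first Sunday is October 7 and the second is October 14.
1 February 2019 is a Friday, so Mondays fall on 4, 11, 18, 25; the last is February 25.
At the standard offset (UTC+11:30), 15:30 UTC + 11h30m = 03:00 Castara Province standard time (rolling into the next day, 31 January 2019).
Daylight saving runs 14 October 2018 – 25 February 2019; the standard-time date in Castara Province, January 31, 2019, is inside that window, so Castara Province is at UTC+12:30.
15:30 UTC + 12h30m = 04:00 Castara Province (rolling into the next day, 31 January 2019).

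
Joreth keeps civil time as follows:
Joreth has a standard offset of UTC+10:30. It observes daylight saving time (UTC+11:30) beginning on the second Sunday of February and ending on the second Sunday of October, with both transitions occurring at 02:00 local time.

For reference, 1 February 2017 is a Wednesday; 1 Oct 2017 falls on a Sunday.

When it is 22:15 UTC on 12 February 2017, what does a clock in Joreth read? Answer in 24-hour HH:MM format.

1 February 2017 is a Wednesday, so the first Sunday is February 5 and the second is February 12.
1 October 2017 is a Sunday, so the first Sunday is October 1 and the second is October 8.
At the standard offset (UTC+10:30), 22:15 UTC + 10h30m = 08:45 Joreth standard time (rolling into the next day, 13 February 2017).
Daylight saving runs 12 February – 8 October; the standard-time date in Joreth, 13 February 2017, is inside that window, so Joreth is at UTC+11:30.
22:15 UTC + 11h30m = 09:45 local (rolling into the next day, 13 February 2017).

09:45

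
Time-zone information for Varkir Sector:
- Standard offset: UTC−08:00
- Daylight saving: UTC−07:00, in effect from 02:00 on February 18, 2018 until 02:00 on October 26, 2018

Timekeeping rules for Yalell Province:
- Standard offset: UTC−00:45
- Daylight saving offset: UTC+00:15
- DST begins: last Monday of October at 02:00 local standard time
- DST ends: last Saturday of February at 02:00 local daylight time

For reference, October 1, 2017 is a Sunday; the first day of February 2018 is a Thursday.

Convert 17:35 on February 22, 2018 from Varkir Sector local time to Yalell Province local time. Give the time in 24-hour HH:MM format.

Daylight saving runs 18 February – 26 October; February 22, 2018 is inside that window, so Varkir Sector is at UTC−07:00.
17:35 Varkir Sector + 7h = 00:35 UTC (rolling into the next day, 23 February 2018).
1 October 2017 is a Sunday, so Mondays fall on 2, 9, 16, 23, 30; the last is October 30.
1 February 2018 is a Thursday, so Saturdays fall on 3, 10, 17, 24; the last is February 24.
At the standard offset (UTC−00:45), 00:35 UTC − 0h45m = 23:50 Yalell Province standard time (rolling into the previous day, 22 February 2018).
The standard-time date in Yalell Province, February 22, 2018, lies within the daylight-saving period (30 October 2017 – 24 February 2018), so Yalell Province is on daylight time, UTC+00:15.
00:35 UTC + 0h15m = 00:50 Yalell Province.

00:50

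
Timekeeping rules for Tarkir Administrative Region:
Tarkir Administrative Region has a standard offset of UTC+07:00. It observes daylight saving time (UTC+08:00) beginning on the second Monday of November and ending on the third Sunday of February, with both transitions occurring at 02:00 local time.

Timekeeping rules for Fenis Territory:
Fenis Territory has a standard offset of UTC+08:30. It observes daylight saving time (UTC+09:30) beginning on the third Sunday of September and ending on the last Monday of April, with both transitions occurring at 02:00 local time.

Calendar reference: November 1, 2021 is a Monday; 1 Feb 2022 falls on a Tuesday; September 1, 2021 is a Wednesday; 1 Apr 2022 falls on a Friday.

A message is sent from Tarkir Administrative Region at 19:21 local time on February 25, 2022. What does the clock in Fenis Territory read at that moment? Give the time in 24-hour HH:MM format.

1 November 2021 is a Monday, so the first Monday is November 1 and the second is November 8.
1 February 2022 is a Tuesday, so the first Sunday is February 6 and the third is February 20.
February 25, 2022 is outside the daylight-saving period (8 November 2021 – 20 February 2022), so Tarkir Administrative Region is on standard time, UTC+07:00.
19:21 Tarkir Administrative Region − 7h = 12:21 UTC.
1 September 2021 is a Wednesday, so the first Sunday is September 5 and the third is September 19.
1 April 2022 is a Friday, so Mondays fall on 4, 11, 18, 25; the last is April 25.
At the standard offset (UTC+08:30), 12:21 UTC + 8h30m = 20:51 Fenis Territory standard time.
Daylight saving runs 19 September 2021 – 25 April 2022; the standard-time date in Fenis Territory, February 25, 2022, is inside that window, so Fenis Territory is at UTC+09:30.
12:21 UTC + 9h30m = 21:51 Fenis Territory.

21:51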